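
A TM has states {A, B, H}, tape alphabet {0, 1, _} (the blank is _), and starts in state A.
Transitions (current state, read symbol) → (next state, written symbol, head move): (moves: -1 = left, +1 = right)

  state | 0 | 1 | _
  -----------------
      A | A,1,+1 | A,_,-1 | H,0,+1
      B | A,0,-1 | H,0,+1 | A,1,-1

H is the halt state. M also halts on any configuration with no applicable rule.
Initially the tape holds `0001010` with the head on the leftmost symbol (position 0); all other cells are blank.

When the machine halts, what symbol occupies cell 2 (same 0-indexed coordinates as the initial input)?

state=A head=0 tape=_[0]001010   (A,0)→(A,1,+1)
state=A head=1 tape=_1[0]01010   (A,0)→(A,1,+1)
state=A head=2 tape=_11[0]1010   (A,0)→(A,1,+1)
state=A head=3 tape=_111[1]010   (A,1)→(A,_,-1)
state=A head=2 tape=_11[1]_010   (A,1)→(A,_,-1)
state=A head=1 tape=_1[1]__010   (A,1)→(A,_,-1)
state=A head=0 tape=_[1]___010   (A,1)→(A,_,-1)
state=A head=-1 tape=[_]____010   (A,_)→(H,0,+1)
state=H head=0 tape=0[_]___010
Cell 2 holds _ when M halts.

_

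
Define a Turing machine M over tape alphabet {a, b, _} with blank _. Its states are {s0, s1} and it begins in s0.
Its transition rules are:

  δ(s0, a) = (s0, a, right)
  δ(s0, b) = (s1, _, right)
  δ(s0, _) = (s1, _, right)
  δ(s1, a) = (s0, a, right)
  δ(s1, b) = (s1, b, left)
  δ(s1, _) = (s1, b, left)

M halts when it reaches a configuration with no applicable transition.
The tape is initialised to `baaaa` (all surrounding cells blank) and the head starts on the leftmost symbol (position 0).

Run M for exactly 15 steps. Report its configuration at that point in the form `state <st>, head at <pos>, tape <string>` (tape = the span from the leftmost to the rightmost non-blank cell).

state=s0 head=0 tape=[b]aaaa__   (s0,b)→(s1,_,right)
state=s1 head=1 tape=_[a]aaa__   (s1,a)→(s0,a,right)
state=s0 head=2 tape=_a[a]aa__   (s0,a)→(s0,a,right)
state=s0 head=3 tape=_aa[a]a__   (s0,a)→(s0,a,right)
state=s0 head=4 tape=_aaa[a]__   (s0,a)→(s0,a,right)
state=s0 head=5 tape=_aaaa[_]_   (s0,_)→(s1,_,right)
state=s1 head=6 tape=_aaaa_[_]   (s1,_)→(s1,b,left)
state=s1 head=5 tape=_aaaa[_]b   (s1,_)→(s1,b,left)
state=s1 head=4 tape=_aaa[a]bb   (s1,a)→(s0,a,right)
state=s0 head=5 tape=_aaaa[b]b   (s0,b)→(s1,_,right)
state=s1 head=6 tape=_aaaa_[b]   (s1,b)→(s1,b,left)
state=s1 head=5 tape=_aaaa[_]b   (s1,_)→(s1,b,left)
state=s1 head=4 tape=_aaa[a]bb   (s1,a)→(s0,a,right)
state=s0 head=5 tape=_aaaa[b]b   (s0,b)→(s1,_,right)
state=s1 head=6 tape=_aaaa_[b]   (s1,b)→(s1,b,left)
state=s1 head=5 tape=_aaaa[_]b
After 15 steps: state s1, head at 5, tape aaaa_b.

state s1, head at 5, tape aaaa_b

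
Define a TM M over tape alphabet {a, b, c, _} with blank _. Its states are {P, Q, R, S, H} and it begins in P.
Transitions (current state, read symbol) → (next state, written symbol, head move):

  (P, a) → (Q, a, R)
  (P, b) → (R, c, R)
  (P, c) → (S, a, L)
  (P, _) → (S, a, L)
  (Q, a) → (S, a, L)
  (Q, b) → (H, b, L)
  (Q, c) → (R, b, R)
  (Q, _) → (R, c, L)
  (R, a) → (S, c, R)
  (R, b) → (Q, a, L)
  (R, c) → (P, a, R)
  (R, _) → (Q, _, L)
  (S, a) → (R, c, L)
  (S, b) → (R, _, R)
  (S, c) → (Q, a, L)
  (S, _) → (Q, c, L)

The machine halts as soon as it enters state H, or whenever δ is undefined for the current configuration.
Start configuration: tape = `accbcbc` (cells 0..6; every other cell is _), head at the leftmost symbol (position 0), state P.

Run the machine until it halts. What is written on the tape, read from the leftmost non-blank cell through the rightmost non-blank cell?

ababacaa

state=P head=0 tape=[a]ccbcbc_   (P,a)→(Q,a,R)
state=Q head=1 tape=a[c]cbcbc_   (Q,c)→(R,b,R)
state=R head=2 tape=ab[c]bcbc_   (R,c)→(P,a,R)
state=P head=3 tape=aba[b]cbc_   (P,b)→(R,c,R)
state=R head=4 tape=abac[c]bc_   (R,c)→(P,a,R)
state=P head=5 tape=abaca[b]c_   (P,b)→(R,c,R)
state=R head=6 tape=abacac[c]_   (R,c)→(P,a,R)
state=P head=7 tape=abacaca[_]   (P,_)→(S,a,L)
state=S head=6 tape=abacac[a]a   (S,a)→(R,c,L)
state=R head=5 tape=abaca[c]ca   (R,c)→(P,a,R)
state=P head=6 tape=abacaa[c]a   (P,c)→(S,a,L)
state=S head=5 tape=abaca[a]aa   (S,a)→(R,c,L)
state=R head=4 tape=abac[a]caa   (R,a)→(S,c,R)
state=S head=5 tape=abacc[c]aa   (S,c)→(Q,a,L)
state=Q head=4 tape=abac[c]aaa   (Q,c)→(R,b,R)
state=R head=5 tape=abacb[a]aa   (R,a)→(S,c,R)
state=S head=6 tape=abacbc[a]a   (S,a)→(R,c,L)
state=R head=5 tape=abacb[c]ca   (R,c)→(P,a,R)
state=P head=6 tape=abacba[c]a   (P,c)→(S,a,L)
state=S head=5 tape=abacb[a]aa   (S,a)→(R,c,L)
state=R head=4 tape=abac[b]caa   (R,b)→(Q,a,L)
state=Q head=3 tape=aba[c]acaa   (Q,c)→(R,b,R)
state=R head=4 tape=abab[a]caa   (R,a)→(S,c,R)
state=S head=5 tape=ababc[c]aa   (S,c)→(Q,a,L)
state=Q head=4 tape=abab[c]aaa   (Q,c)→(R,b,R)
state=R head=5 tape=ababb[a]aa   (R,a)→(S,c,R)
state=S head=6 tape=ababbc[a]a   (S,a)→(R,c,L)
state=R head=5 tape=ababb[c]ca   (R,c)→(P,a,R)
state=P head=6 tape=ababba[c]a   (P,c)→(S,a,L)
state=S head=5 tape=ababb[a]aa   (S,a)→(R,c,L)
state=R head=4 tape=abab[b]caa   (R,b)→(Q,a,L)
state=Q head=3 tape=aba[b]acaa   (Q,b)→(H,b,L)
state=H head=2 tape=ab[a]bacaa
The non-blank tape span at halt is ababacaa.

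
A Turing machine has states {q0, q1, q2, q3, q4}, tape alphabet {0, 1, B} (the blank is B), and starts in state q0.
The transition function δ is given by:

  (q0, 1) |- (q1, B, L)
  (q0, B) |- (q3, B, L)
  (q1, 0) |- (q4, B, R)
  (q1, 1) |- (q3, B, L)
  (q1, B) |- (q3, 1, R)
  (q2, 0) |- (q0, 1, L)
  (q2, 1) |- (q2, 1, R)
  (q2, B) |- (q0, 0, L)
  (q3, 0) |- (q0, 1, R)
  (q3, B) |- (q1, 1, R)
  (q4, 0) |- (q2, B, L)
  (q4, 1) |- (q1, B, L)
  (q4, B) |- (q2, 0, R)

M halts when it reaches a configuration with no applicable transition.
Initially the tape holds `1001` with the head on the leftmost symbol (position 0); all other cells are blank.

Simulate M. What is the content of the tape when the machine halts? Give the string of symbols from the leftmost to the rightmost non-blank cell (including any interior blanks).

state=q0 head=0 tape=BB[1]001B   (q0,1)→(q1,B,L)
state=q1 head=-1 tape=B[B]B001B   (q1,B)→(q3,1,R)
state=q3 head=0 tape=B1[B]001B   (q3,B)→(q1,1,R)
state=q1 head=1 tape=B11[0]01B   (q1,0)→(q4,B,R)
state=q4 head=2 tape=B11B[0]1B   (q4,0)→(q2,B,L)
state=q2 head=1 tape=B11[B]B1B   (q2,B)→(q0,0,L)
state=q0 head=0 tape=B1[1]0B1B   (q0,1)→(q1,B,L)
state=q1 head=-1 tape=B[1]B0B1B   (q1,1)→(q3,B,L)
state=q3 head=-2 tape=[B]BB0B1B   (q3,B)→(q1,1,R)
state=q1 head=-1 tape=1[B]B0B1B   (q1,B)→(q3,1,R)
state=q3 head=0 tape=11[B]0B1B   (q3,B)→(q1,1,R)
state=q1 head=1 tape=111[0]B1B   (q1,0)→(q4,B,R)
state=q4 head=2 tape=111B[B]1B   (q4,B)→(q2,0,R)
state=q2 head=3 tape=111B0[1]B   (q2,1)→(q2,1,R)
state=q2 head=4 tape=111B01[B]   (q2,B)→(q0,0,L)
state=q0 head=3 tape=111B0[1]0   (q0,1)→(q1,B,L)
state=q1 head=2 tape=111B[0]B0   (q1,0)→(q4,B,R)
state=q4 head=3 tape=111BB[B]0   (q4,B)→(q2,0,R)
state=q2 head=4 tape=111BB0[0]   (q2,0)→(q0,1,L)
state=q0 head=3 tape=111BB[0]1
The non-blank tape span at halt is 111BB01.

111BB01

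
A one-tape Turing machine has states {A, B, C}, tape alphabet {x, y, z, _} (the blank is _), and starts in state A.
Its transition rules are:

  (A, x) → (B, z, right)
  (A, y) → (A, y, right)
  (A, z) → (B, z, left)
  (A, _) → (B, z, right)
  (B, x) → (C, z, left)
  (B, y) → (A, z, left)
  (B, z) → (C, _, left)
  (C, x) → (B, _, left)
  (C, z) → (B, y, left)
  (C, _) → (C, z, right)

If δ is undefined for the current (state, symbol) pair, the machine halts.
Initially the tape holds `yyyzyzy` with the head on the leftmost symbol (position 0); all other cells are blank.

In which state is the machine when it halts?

B

state=A head=0 tape=__[y]yyzyzy   (A,y)→(A,y,right)
state=A head=1 tape=__y[y]yzyzy   (A,y)→(A,y,right)
state=A head=2 tape=__yy[y]zyzy   (A,y)→(A,y,right)
state=A head=3 tape=__yyy[z]yzy   (A,z)→(B,z,left)
state=B head=2 tape=__yy[y]zyzy   (B,y)→(A,z,left)
state=A head=1 tape=__y[y]zzyzy   (A,y)→(A,y,right)
state=A head=2 tape=__yy[z]zyzy   (A,z)→(B,z,left)
state=B head=1 tape=__y[y]zzyzy   (B,y)→(A,z,left)
state=A head=0 tape=__[y]zzzyzy   (A,y)→(A,y,right)
state=A head=1 tape=__y[z]zzyzy   (A,z)→(B,z,left)
state=B head=0 tape=__[y]zzzyzy   (B,y)→(A,z,left)
state=A head=-1 tape=_[_]zzzzyzy   (A,_)→(B,z,right)
state=B head=0 tape=_z[z]zzzyzy   (B,z)→(C,_,left)
state=C head=-1 tape=_[z]_zzzyzy   (C,z)→(B,y,left)
state=B head=-2 tape=[_]y_zzzyzy
No transition is defined for (B, _); M halts in state B.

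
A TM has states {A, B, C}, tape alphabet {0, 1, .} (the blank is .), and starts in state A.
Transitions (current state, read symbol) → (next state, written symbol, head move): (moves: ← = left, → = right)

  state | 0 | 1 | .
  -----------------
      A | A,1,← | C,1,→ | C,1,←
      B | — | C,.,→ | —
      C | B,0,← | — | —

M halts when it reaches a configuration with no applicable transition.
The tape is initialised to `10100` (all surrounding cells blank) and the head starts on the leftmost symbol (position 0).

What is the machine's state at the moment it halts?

A | [1]0100   read 1 → write 1, move →, go to C
C | 1[0]100   read 0 → write 0, move ←, go to B
B | [1]0100   read 1 → write ., move →, go to C
C | .[0]100   read 0 → write 0, move ←, go to B
B | [.]0100
No transition is defined for (B, .); M halts in state B.

B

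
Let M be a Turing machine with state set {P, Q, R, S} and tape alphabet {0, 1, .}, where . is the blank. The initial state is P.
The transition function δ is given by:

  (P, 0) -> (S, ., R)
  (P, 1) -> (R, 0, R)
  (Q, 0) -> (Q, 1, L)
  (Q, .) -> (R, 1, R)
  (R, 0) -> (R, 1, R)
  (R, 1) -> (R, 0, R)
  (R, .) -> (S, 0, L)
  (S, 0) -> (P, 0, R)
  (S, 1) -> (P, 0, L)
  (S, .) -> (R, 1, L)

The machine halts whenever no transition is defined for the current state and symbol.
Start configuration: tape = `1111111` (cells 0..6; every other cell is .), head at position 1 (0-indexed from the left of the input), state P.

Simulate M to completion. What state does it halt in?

state=P head=1 tape=1[1]11111..   (P,1)→(R,0,R)
state=R head=2 tape=10[1]1111..   (R,1)→(R,0,R)
state=R head=3 tape=100[1]111..   (R,1)→(R,0,R)
state=R head=4 tape=1000[1]11..   (R,1)→(R,0,R)
state=R head=5 tape=10000[1]1..   (R,1)→(R,0,R)
state=R head=6 tape=100000[1]..   (R,1)→(R,0,R)
state=R head=7 tape=1000000[.].   (R,.)→(S,0,L)
state=S head=6 tape=100000[0]0.   (S,0)→(P,0,R)
state=P head=7 tape=1000000[0].   (P,0)→(S,.,R)
state=S head=8 tape=1000000.[.]   (S,.)→(R,1,L)
state=R head=7 tape=1000000[.]1   (R,.)→(S,0,L)
state=S head=6 tape=100000[0]01   (S,0)→(P,0,R)
state=P head=7 tape=1000000[0]1   (P,0)→(S,.,R)
state=S head=8 tape=1000000.[1]   (S,1)→(P,0,L)
state=P head=7 tape=1000000[.]0
No transition is defined for (P, .); M halts in state P.

P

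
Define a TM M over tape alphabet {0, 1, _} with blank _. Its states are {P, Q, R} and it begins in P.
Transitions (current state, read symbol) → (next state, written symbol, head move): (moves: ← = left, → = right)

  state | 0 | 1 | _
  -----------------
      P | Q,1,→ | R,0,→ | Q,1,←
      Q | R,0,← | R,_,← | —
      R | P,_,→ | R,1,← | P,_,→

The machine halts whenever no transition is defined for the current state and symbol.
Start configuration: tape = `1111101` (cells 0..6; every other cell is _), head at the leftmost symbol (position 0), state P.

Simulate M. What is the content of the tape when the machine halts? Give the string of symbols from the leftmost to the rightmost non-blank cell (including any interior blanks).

0_0_1

P | [1]111101__   read 1 → write 0, move →, go to R
R | 0[1]11101__   read 1 → write 1, move ←, go to R
R | [0]111101__   read 0 → write _, move →, go to P
P | _[1]11101__   read 1 → write 0, move →, go to R
R | _0[1]1101__   read 1 → write 1, move ←, go to R
R | _[0]11101__   read 0 → write _, move →, go to P
P | __[1]1101__   read 1 → write 0, move →, go to R
R | __0[1]101__   read 1 → write 1, move ←, go to R
R | __[0]1101__   read 0 → write _, move →, go to P
P | ___[1]101__   read 1 → write 0, move →, go to R
R | ___0[1]01__   read 1 → write 1, move ←, go to R
R | ___[0]101__   read 0 → write _, move →, go to P
P | ____[1]01__   read 1 → write 0, move →, go to R
R | ____0[0]1__   read 0 → write _, move →, go to P
P | ____0_[1]__   read 1 → write 0, move →, go to R
R | ____0_0[_]_   read _ → write _, move →, go to P
P | ____0_0_[_]   read _ → write 1, move ←, go to Q
Q | ____0_0[_]1
The non-blank tape span at halt is 0_0_1.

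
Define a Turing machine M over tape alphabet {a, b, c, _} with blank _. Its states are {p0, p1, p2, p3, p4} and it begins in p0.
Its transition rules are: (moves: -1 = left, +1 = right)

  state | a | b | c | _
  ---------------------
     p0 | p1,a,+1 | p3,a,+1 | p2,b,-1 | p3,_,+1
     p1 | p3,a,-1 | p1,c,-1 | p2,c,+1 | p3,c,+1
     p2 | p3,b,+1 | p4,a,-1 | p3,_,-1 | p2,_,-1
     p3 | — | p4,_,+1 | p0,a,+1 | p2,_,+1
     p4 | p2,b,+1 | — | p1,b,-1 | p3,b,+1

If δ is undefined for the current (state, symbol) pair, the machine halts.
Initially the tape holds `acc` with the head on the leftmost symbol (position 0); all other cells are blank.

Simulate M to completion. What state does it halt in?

p4

p0 | [a]cc__   read a → write a, move +1, go to p1
p1 | a[c]c__   read c → write c, move +1, go to p2
p2 | ac[c]__   read c → write _, move -1, go to p3
p3 | a[c]___   read c → write a, move +1, go to p0
p0 | aa[_]__   read _ → write _, move +1, go to p3
p3 | aa_[_]_   read _ → write _, move +1, go to p2
p2 | aa__[_]   read _ → write _, move -1, go to p2
p2 | aa_[_]_   read _ → write _, move -1, go to p2
p2 | aa[_]__   read _ → write _, move -1, go to p2
p2 | a[a]___   read a → write b, move +1, go to p3
p3 | ab[_]__   read _ → write _, move +1, go to p2
p2 | ab_[_]_   read _ → write _, move -1, go to p2
p2 | ab[_]__   read _ → write _, move -1, go to p2
p2 | a[b]___   read b → write a, move -1, go to p4
p4 | [a]a___   read a → write b, move +1, go to p2
p2 | b[a]___   read a → write b, move +1, go to p3
p3 | bb[_]__   read _ → write _, move +1, go to p2
p2 | bb_[_]_   read _ → write _, move -1, go to p2
p2 | bb[_]__   read _ → write _, move -1, go to p2
p2 | b[b]___   read b → write a, move -1, go to p4
p4 | [b]a___
No transition is defined for (p4, b); M halts in state p4.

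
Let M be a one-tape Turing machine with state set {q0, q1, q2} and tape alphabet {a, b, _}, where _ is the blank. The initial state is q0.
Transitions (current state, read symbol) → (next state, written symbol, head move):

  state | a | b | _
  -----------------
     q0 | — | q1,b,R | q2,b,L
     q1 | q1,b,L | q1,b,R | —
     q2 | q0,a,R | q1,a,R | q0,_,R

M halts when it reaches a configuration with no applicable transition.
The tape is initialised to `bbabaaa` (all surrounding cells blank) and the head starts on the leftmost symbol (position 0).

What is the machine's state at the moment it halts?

q1

state=q0 head=0 tape=[b]babaaa_   (q0,b)→(q1,b,R)
state=q1 head=1 tape=b[b]abaaa_   (q1,b)→(q1,b,R)
state=q1 head=2 tape=bb[a]baaa_   (q1,a)→(q1,b,L)
state=q1 head=1 tape=b[b]bbaaa_   (q1,b)→(q1,b,R)
state=q1 head=2 tape=bb[b]baaa_   (q1,b)→(q1,b,R)
state=q1 head=3 tape=bbb[b]aaa_   (q1,b)→(q1,b,R)
state=q1 head=4 tape=bbbb[a]aa_   (q1,a)→(q1,b,L)
state=q1 head=3 tape=bbb[b]baa_   (q1,b)→(q1,b,R)
state=q1 head=4 tape=bbbb[b]aa_   (q1,b)→(q1,b,R)
state=q1 head=5 tape=bbbbb[a]a_   (q1,a)→(q1,b,L)
state=q1 head=4 tape=bbbb[b]ba_   (q1,b)→(q1,b,R)
state=q1 head=5 tape=bbbbb[b]a_   (q1,b)→(q1,b,R)
state=q1 head=6 tape=bbbbbb[a]_   (q1,a)→(q1,b,L)
state=q1 head=5 tape=bbbbb[b]b_   (q1,b)→(q1,b,R)
state=q1 head=6 tape=bbbbbb[b]_   (q1,b)→(q1,b,R)
state=q1 head=7 tape=bbbbbbb[_]
No transition is defined for (q1, _); M halts in state q1.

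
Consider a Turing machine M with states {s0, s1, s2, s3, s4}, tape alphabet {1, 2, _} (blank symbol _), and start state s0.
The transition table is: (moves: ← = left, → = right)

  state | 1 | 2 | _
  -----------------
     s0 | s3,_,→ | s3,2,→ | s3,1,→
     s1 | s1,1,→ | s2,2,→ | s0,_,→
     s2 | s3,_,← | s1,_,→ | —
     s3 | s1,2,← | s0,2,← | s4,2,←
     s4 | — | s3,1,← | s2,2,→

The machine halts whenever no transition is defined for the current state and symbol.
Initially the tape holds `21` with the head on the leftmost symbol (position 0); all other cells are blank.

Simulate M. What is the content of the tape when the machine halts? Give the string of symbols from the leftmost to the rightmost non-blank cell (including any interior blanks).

2__12

s0 | [2]1___   read 2 → write 2, move →, go to s3
s3 | 2[1]___   read 1 → write 2, move ←, go to s1
s1 | [2]2___   read 2 → write 2, move →, go to s2
s2 | 2[2]___   read 2 → write _, move →, go to s1
s1 | 2_[_]__   read _ → write _, move →, go to s0
s0 | 2__[_]_   read _ → write 1, move →, go to s3
s3 | 2__1[_]   read _ → write 2, move ←, go to s4
s4 | 2__[1]2
The non-blank tape span at halt is 2__12.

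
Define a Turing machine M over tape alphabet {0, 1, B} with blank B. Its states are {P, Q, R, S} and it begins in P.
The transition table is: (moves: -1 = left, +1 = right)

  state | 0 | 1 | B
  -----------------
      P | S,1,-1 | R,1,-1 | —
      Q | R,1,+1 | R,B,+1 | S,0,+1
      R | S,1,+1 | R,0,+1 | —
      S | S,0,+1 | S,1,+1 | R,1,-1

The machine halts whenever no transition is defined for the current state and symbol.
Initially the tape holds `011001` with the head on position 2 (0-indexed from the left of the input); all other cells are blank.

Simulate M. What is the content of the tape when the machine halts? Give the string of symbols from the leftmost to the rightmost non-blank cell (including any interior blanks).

P | 01[1]001BB   read 1 → write 1, move -1, go to R
R | 0[1]1001BB   read 1 → write 0, move +1, go to R
R | 00[1]001BB   read 1 → write 0, move +1, go to R
R | 000[0]01BB   read 0 → write 1, move +1, go to S
S | 0001[0]1BB   read 0 → write 0, move +1, go to S
S | 00010[1]BB   read 1 → write 1, move +1, go to S
S | 000101[B]B   read B → write 1, move -1, go to R
R | 00010[1]1B   read 1 → write 0, move +1, go to R
R | 000100[1]B   read 1 → write 0, move +1, go to R
R | 0001000[B]
The non-blank tape span at halt is 0001000.

0001000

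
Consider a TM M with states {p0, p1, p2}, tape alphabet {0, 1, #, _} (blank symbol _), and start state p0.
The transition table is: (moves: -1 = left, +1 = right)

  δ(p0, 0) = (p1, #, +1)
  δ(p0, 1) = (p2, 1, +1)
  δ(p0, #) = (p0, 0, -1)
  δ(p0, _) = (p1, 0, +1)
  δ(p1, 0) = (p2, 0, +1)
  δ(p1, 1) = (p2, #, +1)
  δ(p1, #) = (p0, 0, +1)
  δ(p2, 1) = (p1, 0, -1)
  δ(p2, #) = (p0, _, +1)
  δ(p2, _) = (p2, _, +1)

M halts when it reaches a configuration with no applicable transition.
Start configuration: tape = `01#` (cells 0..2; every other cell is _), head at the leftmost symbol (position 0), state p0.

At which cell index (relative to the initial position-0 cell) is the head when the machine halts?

4

state=p0 head=0 tape=[0]1#__   (p0,0)→(p1,#,+1)
state=p1 head=1 tape=#[1]#__   (p1,1)→(p2,#,+1)
state=p2 head=2 tape=##[#]__   (p2,#)→(p0,_,+1)
state=p0 head=3 tape=##_[_]_   (p0,_)→(p1,0,+1)
state=p1 head=4 tape=##_0[_]
At halt the head is at cell 4.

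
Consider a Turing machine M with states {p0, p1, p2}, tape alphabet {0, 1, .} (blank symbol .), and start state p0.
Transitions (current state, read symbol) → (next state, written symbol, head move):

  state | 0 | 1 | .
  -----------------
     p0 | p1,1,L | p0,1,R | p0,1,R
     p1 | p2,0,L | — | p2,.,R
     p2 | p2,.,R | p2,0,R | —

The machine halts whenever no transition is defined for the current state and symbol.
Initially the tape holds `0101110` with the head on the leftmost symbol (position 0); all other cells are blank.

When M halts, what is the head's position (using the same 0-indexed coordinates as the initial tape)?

7

state=p0 head=0 tape=.[0]101110.   (p0,0)→(p1,1,L)
state=p1 head=-1 tape=[.]1101110.   (p1,.)→(p2,.,R)
state=p2 head=0 tape=.[1]101110.   (p2,1)→(p2,0,R)
state=p2 head=1 tape=.0[1]01110.   (p2,1)→(p2,0,R)
state=p2 head=2 tape=.00[0]1110.   (p2,0)→(p2,.,R)
state=p2 head=3 tape=.00.[1]110.   (p2,1)→(p2,0,R)
state=p2 head=4 tape=.00.0[1]10.   (p2,1)→(p2,0,R)
state=p2 head=5 tape=.00.00[1]0.   (p2,1)→(p2,0,R)
state=p2 head=6 tape=.00.000[0].   (p2,0)→(p2,.,R)
state=p2 head=7 tape=.00.000.[.]
At halt the head is at cell 7.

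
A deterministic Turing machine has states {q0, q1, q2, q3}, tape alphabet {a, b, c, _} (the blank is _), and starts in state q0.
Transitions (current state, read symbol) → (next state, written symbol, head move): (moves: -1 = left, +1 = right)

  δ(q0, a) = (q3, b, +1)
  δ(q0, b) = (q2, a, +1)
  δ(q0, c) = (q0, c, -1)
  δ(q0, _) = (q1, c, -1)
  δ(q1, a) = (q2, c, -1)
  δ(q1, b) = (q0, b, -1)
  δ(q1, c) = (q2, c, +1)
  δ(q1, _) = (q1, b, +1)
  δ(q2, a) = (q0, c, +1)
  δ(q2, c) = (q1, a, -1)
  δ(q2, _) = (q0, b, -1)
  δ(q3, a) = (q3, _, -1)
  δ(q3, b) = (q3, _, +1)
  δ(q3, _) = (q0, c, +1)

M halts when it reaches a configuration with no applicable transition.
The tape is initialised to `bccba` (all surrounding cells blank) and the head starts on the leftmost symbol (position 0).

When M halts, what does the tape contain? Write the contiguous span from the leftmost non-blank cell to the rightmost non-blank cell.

bcbcacba

state=q0 head=0 tape=___[b]ccba   (q0,b)→(q2,a,+1)
state=q2 head=1 tape=___a[c]cba   (q2,c)→(q1,a,-1)
state=q1 head=0 tape=___[a]acba   (q1,a)→(q2,c,-1)
state=q2 head=-1 tape=__[_]cacba   (q2,_)→(q0,b,-1)
state=q0 head=-2 tape=_[_]bcacba   (q0,_)→(q1,c,-1)
state=q1 head=-3 tape=[_]cbcacba   (q1,_)→(q1,b,+1)
state=q1 head=-2 tape=b[c]bcacba   (q1,c)→(q2,c,+1)
state=q2 head=-1 tape=bc[b]cacba
The non-blank tape span at halt is bcbcacba.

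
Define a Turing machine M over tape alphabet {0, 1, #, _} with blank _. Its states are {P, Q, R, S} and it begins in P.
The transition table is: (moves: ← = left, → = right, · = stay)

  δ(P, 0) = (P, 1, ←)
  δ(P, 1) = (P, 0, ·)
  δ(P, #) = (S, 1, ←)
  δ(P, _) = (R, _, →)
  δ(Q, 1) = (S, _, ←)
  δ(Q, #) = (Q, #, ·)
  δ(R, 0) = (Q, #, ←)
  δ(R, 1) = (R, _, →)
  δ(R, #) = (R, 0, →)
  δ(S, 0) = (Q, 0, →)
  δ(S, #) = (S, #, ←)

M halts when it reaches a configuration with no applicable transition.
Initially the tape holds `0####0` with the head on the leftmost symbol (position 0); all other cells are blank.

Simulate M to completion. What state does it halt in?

state=P head=0 tape=_[0]####0   (P,0)→(P,1,←)
state=P head=-1 tape=[_]1####0   (P,_)→(R,_,→)
state=R head=0 tape=_[1]####0   (R,1)→(R,_,→)
state=R head=1 tape=__[#]###0   (R,#)→(R,0,→)
state=R head=2 tape=__0[#]##0   (R,#)→(R,0,→)
state=R head=3 tape=__00[#]#0   (R,#)→(R,0,→)
state=R head=4 tape=__000[#]0   (R,#)→(R,0,→)
state=R head=5 tape=__0000[0]   (R,0)→(Q,#,←)
state=Q head=4 tape=__000[0]#
No transition is defined for (Q, 0); M halts in state Q.

Q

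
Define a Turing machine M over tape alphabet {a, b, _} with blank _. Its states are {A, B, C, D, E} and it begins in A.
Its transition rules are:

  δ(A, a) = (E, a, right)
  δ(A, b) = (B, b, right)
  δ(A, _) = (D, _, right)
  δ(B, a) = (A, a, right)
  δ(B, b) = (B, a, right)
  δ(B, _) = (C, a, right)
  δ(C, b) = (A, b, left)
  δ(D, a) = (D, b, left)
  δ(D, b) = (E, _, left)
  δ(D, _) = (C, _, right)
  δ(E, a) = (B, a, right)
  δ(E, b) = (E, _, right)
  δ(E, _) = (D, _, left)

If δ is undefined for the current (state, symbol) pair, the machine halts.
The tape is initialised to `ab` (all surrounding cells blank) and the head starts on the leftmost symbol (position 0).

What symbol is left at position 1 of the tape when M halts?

_

state=A head=0 tape=[a]b_   (A,a)→(E,a,right)
state=E head=1 tape=a[b]_   (E,b)→(E,_,right)
state=E head=2 tape=a_[_]   (E,_)→(D,_,left)
state=D head=1 tape=a[_]_   (D,_)→(C,_,right)
state=C head=2 tape=a_[_]
Cell 1 holds _ when M halts.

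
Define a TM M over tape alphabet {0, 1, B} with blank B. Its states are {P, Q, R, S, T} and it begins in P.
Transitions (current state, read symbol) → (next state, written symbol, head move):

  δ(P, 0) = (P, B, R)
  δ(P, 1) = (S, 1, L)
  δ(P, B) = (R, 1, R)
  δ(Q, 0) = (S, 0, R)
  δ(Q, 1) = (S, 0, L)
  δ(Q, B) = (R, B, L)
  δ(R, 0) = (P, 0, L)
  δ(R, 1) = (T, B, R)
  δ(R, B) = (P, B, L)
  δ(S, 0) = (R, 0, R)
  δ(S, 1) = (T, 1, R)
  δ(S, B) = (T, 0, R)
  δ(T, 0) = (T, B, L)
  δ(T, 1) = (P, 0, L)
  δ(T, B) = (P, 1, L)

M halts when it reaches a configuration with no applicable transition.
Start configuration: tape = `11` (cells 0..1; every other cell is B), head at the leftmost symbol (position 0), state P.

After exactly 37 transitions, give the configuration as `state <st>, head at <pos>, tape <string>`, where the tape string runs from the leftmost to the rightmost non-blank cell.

P | B[1]1BBBBB   read 1 → write 1, move L, go to S
S | [B]11BBBBB   read B → write 0, move R, go to T
T | 0[1]1BBBBB   read 1 → write 0, move L, go to P
P | [0]01BBBBB   read 0 → write B, move R, go to P
P | B[0]1BBBBB   read 0 → write B, move R, go to P
P | BB[1]BBBBB   read 1 → write 1, move L, go to S
S | B[B]1BBBBB   read B → write 0, move R, go to T
T | B0[1]BBBBB   read 1 → write 0, move L, go to P
P | B[0]0BBBBB   read 0 → write B, move R, go to P
P | BB[0]BBBBB   read 0 → write B, move R, go to P
P | BBB[B]BBBB   read B → write 1, move R, go to R
R | BBB1[B]BBB   read B → write B, move L, go to P
P | BBB[1]BBBB   read 1 → write 1, move L, go to S
S | BB[B]1BBBB   read B → write 0, move R, go to T
T | BB0[1]BBBB   read 1 → write 0, move L, go to P
P | BB[0]0BBBB   read 0 → write B, move R, go to P
P | BBB[0]BBBB   read 0 → write B, move R, go to P
P | BBBB[B]BBB   read B → write 1, move R, go to R
R | BBBB1[B]BB   read B → write B, move L, go to P
P | BBBB[1]BBB   read 1 → write 1, move L, go to S
S | BBB[B]1BBB   read B → write 0, move R, go to T
T | BBB0[1]BBB   read 1 → write 0, move L, go to P
P | BBB[0]0BBB   read 0 → write B, move R, go to P
P | BBBB[0]BBB   read 0 → write B, move R, go to P
P | BBBBB[B]BB   read B → write 1, move R, go to R
R | BBBBB1[B]B   read B → write B, move L, go to P
P | BBBBB[1]BB   read 1 → write 1, move L, go to S
S | BBBB[B]1BB   read B → write 0, move R, go to T
T | BBBB0[1]BB   read 1 → write 0, move L, go to P
P | BBBB[0]0BB   read 0 → write B, move R, go to P
P | BBBBB[0]BB   read 0 → write B, move R, go to P
P | BBBBBB[B]B   read B → write 1, move R, go to R
R | BBBBBB1[B]   read B → write B, move L, go to P
P | BBBBBB[1]B   read 1 → write 1, move L, go to S
S | BBBBB[B]1B   read B → write 0, move R, go to T
T | BBBBB0[1]B   read 1 → write 0, move L, go to P
P | BBBBB[0]0B   read 0 → write B, move R, go to P
P | BBBBBB[0]B
After 37 steps: state P, head at 5, tape 0.

state P, head at 5, tape 0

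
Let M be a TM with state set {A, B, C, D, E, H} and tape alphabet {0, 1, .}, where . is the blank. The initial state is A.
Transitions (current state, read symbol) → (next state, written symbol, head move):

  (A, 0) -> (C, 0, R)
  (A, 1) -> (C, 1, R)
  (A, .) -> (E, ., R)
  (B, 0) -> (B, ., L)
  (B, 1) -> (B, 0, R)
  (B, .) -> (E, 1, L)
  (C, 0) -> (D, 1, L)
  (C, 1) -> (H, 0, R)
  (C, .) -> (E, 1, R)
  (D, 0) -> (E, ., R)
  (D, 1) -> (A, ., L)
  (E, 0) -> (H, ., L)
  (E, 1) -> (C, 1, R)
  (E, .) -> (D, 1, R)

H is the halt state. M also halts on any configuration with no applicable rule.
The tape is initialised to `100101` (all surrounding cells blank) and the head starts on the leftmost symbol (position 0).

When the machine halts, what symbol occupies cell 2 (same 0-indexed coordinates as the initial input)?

A | .[1]00101   read 1 → write 1, move R, go to C
C | .1[0]0101   read 0 → write 1, move L, go to D
D | .[1]10101   read 1 → write ., move L, go to A
A | [.].10101   read . → write ., move R, go to E
E | .[.]10101   read . → write 1, move R, go to D
D | .1[1]0101   read 1 → write ., move L, go to A
A | .[1].0101   read 1 → write 1, move R, go to C
C | .1[.]0101   read . → write 1, move R, go to E
E | .11[0]101   read 0 → write ., move L, go to H
H | .1[1].101
Cell 2 holds . when M halts.

.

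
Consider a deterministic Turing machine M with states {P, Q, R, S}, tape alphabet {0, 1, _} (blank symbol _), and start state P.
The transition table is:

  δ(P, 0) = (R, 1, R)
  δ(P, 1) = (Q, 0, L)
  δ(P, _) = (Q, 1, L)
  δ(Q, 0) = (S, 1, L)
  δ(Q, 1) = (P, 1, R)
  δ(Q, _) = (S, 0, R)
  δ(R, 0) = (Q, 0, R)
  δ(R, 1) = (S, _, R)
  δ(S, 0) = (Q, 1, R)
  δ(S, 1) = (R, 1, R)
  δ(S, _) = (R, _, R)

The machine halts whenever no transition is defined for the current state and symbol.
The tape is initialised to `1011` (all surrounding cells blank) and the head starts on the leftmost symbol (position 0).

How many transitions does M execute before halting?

9

state=P head=0 tape=_[1]011__   (P,1)→(Q,0,L)
state=Q head=-1 tape=[_]0011__   (Q,_)→(S,0,R)
state=S head=0 tape=0[0]011__   (S,0)→(Q,1,R)
state=Q head=1 tape=01[0]11__   (Q,0)→(S,1,L)
state=S head=0 tape=0[1]111__   (S,1)→(R,1,R)
state=R head=1 tape=01[1]11__   (R,1)→(S,_,R)
state=S head=2 tape=01_[1]1__   (S,1)→(R,1,R)
state=R head=3 tape=01_1[1]__   (R,1)→(S,_,R)
state=S head=4 tape=01_1_[_]_   (S,_)→(R,_,R)
state=R head=5 tape=01_1__[_]
M halts after 9 transitions.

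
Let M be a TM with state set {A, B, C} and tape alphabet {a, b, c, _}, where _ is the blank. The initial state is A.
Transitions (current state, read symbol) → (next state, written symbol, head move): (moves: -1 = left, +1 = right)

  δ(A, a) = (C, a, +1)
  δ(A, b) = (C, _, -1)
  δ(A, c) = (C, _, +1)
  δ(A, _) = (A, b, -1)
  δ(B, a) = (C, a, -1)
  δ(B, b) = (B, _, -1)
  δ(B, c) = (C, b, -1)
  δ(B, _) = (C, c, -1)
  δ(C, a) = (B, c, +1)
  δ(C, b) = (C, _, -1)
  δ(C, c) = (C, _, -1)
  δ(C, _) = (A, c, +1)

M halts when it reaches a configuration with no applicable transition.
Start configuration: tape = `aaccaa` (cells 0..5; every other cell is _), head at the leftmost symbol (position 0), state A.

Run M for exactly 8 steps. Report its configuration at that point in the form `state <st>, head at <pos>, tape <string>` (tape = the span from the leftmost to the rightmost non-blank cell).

state A, head at 0, tape c_cbcaa

A | _[a]accaa   read a → write a, move +1, go to C
C | _a[a]ccaa   read a → write c, move +1, go to B
B | _ac[c]caa   read c → write b, move -1, go to C
C | _a[c]bcaa   read c → write _, move -1, go to C
C | _[a]_bcaa   read a → write c, move +1, go to B
B | _c[_]bcaa   read _ → write c, move -1, go to C
C | _[c]cbcaa   read c → write _, move -1, go to C
C | [_]_cbcaa   read _ → write c, move +1, go to A
A | c[_]cbcaa
After 8 steps: state A, head at 0, tape c_cbcaa.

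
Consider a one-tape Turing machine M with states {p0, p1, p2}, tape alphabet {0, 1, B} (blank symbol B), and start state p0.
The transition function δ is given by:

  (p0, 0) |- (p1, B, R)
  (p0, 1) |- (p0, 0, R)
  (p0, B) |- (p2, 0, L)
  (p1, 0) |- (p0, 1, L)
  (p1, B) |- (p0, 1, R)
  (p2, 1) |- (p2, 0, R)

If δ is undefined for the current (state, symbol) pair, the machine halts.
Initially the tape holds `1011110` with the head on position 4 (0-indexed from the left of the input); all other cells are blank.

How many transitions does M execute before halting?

6

p0 | 1011[1]10BB   read 1 → write 0, move R, go to p0
p0 | 10110[1]0BB   read 1 → write 0, move R, go to p0
p0 | 101100[0]BB   read 0 → write B, move R, go to p1
p1 | 101100B[B]B   read B → write 1, move R, go to p0
p0 | 101100B1[B]   read B → write 0, move L, go to p2
p2 | 101100B[1]0   read 1 → write 0, move R, go to p2
p2 | 101100B0[0]
M halts after 6 transitions.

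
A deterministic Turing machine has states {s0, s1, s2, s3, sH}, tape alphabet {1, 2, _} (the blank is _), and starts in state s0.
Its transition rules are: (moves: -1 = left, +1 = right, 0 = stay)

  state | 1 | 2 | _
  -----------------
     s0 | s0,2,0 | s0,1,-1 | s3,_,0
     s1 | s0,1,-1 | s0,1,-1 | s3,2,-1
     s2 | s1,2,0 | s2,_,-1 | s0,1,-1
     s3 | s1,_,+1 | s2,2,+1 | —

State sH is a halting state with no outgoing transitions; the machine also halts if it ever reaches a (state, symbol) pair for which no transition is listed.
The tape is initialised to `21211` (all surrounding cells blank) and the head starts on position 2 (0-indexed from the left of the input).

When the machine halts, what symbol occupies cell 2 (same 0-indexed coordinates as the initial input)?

1

s0 | _21[2]11   read 2 → write 1, move -1, go to s0
s0 | _2[1]111   read 1 → write 2, move 0, go to s0
s0 | _2[2]111   read 2 → write 1, move -1, go to s0
s0 | _[2]1111   read 2 → write 1, move -1, go to s0
s0 | [_]11111   read _ → write _, move 0, go to s3
s3 | [_]11111
Cell 2 holds 1 when M halts.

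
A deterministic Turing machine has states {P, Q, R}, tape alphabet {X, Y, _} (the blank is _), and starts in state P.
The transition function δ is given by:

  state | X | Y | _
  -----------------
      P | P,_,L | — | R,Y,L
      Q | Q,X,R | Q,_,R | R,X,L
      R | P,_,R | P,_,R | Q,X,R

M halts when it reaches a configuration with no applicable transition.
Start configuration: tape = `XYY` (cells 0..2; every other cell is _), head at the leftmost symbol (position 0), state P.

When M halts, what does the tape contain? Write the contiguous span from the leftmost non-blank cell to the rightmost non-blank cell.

XXX__Y

state=P head=0 tape=__[X]YY__   (P,X)→(P,_,L)
state=P head=-1 tape=_[_]_YY__   (P,_)→(R,Y,L)
state=R head=-2 tape=[_]Y_YY__   (R,_)→(Q,X,R)
state=Q head=-1 tape=X[Y]_YY__   (Q,Y)→(Q,_,R)
state=Q head=0 tape=X_[_]YY__   (Q,_)→(R,X,L)
state=R head=-1 tape=X[_]XYY__   (R,_)→(Q,X,R)
state=Q head=0 tape=XX[X]YY__   (Q,X)→(Q,X,R)
state=Q head=1 tape=XXX[Y]Y__   (Q,Y)→(Q,_,R)
state=Q head=2 tape=XXX_[Y]__   (Q,Y)→(Q,_,R)
state=Q head=3 tape=XXX__[_]_   (Q,_)→(R,X,L)
state=R head=2 tape=XXX_[_]X_   (R,_)→(Q,X,R)
state=Q head=3 tape=XXX_X[X]_   (Q,X)→(Q,X,R)
state=Q head=4 tape=XXX_XX[_]   (Q,_)→(R,X,L)
state=R head=3 tape=XXX_X[X]X   (R,X)→(P,_,R)
state=P head=4 tape=XXX_X_[X]   (P,X)→(P,_,L)
state=P head=3 tape=XXX_X[_]_   (P,_)→(R,Y,L)
state=R head=2 tape=XXX_[X]Y_   (R,X)→(P,_,R)
state=P head=3 tape=XXX__[Y]_
The non-blank tape span at halt is XXX__Y.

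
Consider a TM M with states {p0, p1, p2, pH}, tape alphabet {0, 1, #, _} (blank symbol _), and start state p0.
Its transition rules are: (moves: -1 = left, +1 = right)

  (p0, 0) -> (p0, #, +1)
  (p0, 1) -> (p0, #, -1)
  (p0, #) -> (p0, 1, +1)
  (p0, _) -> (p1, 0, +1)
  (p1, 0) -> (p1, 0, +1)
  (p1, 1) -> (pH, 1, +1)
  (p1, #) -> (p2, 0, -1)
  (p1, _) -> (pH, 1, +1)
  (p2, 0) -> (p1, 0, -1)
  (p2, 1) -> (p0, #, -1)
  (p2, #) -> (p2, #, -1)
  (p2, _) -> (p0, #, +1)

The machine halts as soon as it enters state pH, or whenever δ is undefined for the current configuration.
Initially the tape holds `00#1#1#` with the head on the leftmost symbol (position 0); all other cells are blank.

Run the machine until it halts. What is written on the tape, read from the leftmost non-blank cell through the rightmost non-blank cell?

p0 | [0]0#1#1#___   read 0 → write #, move +1, go to p0
p0 | #[0]#1#1#___   read 0 → write #, move +1, go to p0
p0 | ##[#]1#1#___   read # → write 1, move +1, go to p0
p0 | ##1[1]#1#___   read 1 → write #, move -1, go to p0
p0 | ##[1]##1#___   read 1 → write #, move -1, go to p0
p0 | #[#]###1#___   read # → write 1, move +1, go to p0
p0 | #1[#]##1#___   read # → write 1, move +1, go to p0
p0 | #11[#]#1#___   read # → write 1, move +1, go to p0
p0 | #111[#]1#___   read # → write 1, move +1, go to p0
p0 | #1111[1]#___   read 1 → write #, move -1, go to p0
p0 | #111[1]##___   read 1 → write #, move -1, go to p0
p0 | #11[1]###___   read 1 → write #, move -1, go to p0
p0 | #1[1]####___   read 1 → write #, move -1, go to p0
p0 | #[1]#####___   read 1 → write #, move -1, go to p0
p0 | [#]######___   read # → write 1, move +1, go to p0
p0 | 1[#]#####___   read # → write 1, move +1, go to p0
p0 | 11[#]####___   read # → write 1, move +1, go to p0
p0 | 111[#]###___   read # → write 1, move +1, go to p0
p0 | 1111[#]##___   read # → write 1, move +1, go to p0
p0 | 11111[#]#___   read # → write 1, move +1, go to p0
p0 | 111111[#]___   read # → write 1, move +1, go to p0
p0 | 1111111[_]__   read _ → write 0, move +1, go to p1
p1 | 11111110[_]_   read _ → write 1, move +1, go to pH
pH | 111111101[_]
The non-blank tape span at halt is 111111101.

111111101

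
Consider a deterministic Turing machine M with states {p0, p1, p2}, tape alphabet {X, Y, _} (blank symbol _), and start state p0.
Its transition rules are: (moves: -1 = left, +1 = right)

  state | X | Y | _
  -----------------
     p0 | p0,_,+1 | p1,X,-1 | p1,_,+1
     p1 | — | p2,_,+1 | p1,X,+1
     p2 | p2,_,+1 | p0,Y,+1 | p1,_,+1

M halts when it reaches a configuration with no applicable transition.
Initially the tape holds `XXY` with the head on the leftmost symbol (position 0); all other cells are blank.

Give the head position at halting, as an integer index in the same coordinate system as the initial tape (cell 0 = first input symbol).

2

p0 | [X]XY   read X → write _, move +1, go to p0
p0 | _[X]Y   read X → write _, move +1, go to p0
p0 | __[Y]   read Y → write X, move -1, go to p1
p1 | _[_]X   read _ → write X, move +1, go to p1
p1 | _X[X]
At halt the head is at cell 2.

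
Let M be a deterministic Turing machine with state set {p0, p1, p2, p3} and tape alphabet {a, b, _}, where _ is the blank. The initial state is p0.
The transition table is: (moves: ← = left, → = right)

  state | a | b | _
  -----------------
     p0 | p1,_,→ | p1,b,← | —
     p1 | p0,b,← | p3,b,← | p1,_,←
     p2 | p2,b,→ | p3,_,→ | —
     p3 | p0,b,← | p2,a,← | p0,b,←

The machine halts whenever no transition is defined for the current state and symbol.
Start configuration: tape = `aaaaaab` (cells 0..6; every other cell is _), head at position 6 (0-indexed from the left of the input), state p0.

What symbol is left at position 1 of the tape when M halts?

p0 | _aaaaaa[b]   read b → write b, move ←, go to p1
p1 | _aaaaa[a]b   read a → write b, move ←, go to p0
p0 | _aaaa[a]bb   read a → write _, move →, go to p1
p1 | _aaaa_[b]b   read b → write b, move ←, go to p3
p3 | _aaaa[_]bb   read _ → write b, move ←, go to p0
p0 | _aaa[a]bbb   read a → write _, move →, go to p1
p1 | _aaa_[b]bb   read b → write b, move ←, go to p3
p3 | _aaa[_]bbb   read _ → write b, move ←, go to p0
p0 | _aa[a]bbbb   read a → write _, move →, go to p1
p1 | _aa_[b]bbb   read b → write b, move ←, go to p3
p3 | _aa[_]bbbb   read _ → write b, move ←, go to p0
p0 | _a[a]bbbbb   read a → write _, move →, go to p1
p1 | _a_[b]bbbb   read b → write b, move ←, go to p3
p3 | _a[_]bbbbb   read _ → write b, move ←, go to p0
p0 | _[a]bbbbbb   read a → write _, move →, go to p1
p1 | __[b]bbbbb   read b → write b, move ←, go to p3
p3 | _[_]bbbbbb   read _ → write b, move ←, go to p0
p0 | [_]bbbbbbb
Cell 1 holds b when M halts.

b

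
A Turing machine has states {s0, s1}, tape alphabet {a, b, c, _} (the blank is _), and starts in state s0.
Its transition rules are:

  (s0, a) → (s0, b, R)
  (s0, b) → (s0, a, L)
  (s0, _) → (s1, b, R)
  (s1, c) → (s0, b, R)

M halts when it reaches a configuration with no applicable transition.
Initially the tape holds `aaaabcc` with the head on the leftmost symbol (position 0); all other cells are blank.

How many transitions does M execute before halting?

10

state=s0 head=0 tape=_[a]aaabcc   (s0,a)→(s0,b,R)
state=s0 head=1 tape=_b[a]aabcc   (s0,a)→(s0,b,R)
state=s0 head=2 tape=_bb[a]abcc   (s0,a)→(s0,b,R)
state=s0 head=3 tape=_bbb[a]bcc   (s0,a)→(s0,b,R)
state=s0 head=4 tape=_bbbb[b]cc   (s0,b)→(s0,a,L)
state=s0 head=3 tape=_bbb[b]acc   (s0,b)→(s0,a,L)
state=s0 head=2 tape=_bb[b]aacc   (s0,b)→(s0,a,L)
state=s0 head=1 tape=_b[b]aaacc   (s0,b)→(s0,a,L)
state=s0 head=0 tape=_[b]aaaacc   (s0,b)→(s0,a,L)
state=s0 head=-1 tape=[_]aaaaacc   (s0,_)→(s1,b,R)
state=s1 head=0 tape=b[a]aaaacc
M halts after 10 transitions.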